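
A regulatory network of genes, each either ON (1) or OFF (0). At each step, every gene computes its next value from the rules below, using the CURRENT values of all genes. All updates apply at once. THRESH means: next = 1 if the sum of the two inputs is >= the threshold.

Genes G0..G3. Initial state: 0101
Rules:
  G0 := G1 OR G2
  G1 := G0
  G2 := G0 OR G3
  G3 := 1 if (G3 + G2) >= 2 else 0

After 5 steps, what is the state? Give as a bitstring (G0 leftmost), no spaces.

Step 1: G0=G1|G2=1|0=1 G1=G0=0 G2=G0|G3=0|1=1 G3=(1+0>=2)=0 -> 1010
Step 2: G0=G1|G2=0|1=1 G1=G0=1 G2=G0|G3=1|0=1 G3=(0+1>=2)=0 -> 1110
Step 3: G0=G1|G2=1|1=1 G1=G0=1 G2=G0|G3=1|0=1 G3=(0+1>=2)=0 -> 1110
Step 4: G0=G1|G2=1|1=1 G1=G0=1 G2=G0|G3=1|0=1 G3=(0+1>=2)=0 -> 1110
Step 5: G0=G1|G2=1|1=1 G1=G0=1 G2=G0|G3=1|0=1 G3=(0+1>=2)=0 -> 1110

1110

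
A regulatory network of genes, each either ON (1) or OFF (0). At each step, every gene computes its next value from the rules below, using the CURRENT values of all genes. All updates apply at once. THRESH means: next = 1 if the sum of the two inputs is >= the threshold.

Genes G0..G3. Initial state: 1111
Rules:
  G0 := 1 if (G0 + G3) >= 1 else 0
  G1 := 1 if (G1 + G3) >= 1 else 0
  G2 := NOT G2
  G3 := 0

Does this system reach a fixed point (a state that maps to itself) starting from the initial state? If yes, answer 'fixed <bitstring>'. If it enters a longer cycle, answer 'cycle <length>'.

Answer: cycle 2

Derivation:
Step 0: 1111
Step 1: G0=(1+1>=1)=1 G1=(1+1>=1)=1 G2=NOT G2=NOT 1=0 G3=0(const) -> 1100
Step 2: G0=(1+0>=1)=1 G1=(1+0>=1)=1 G2=NOT G2=NOT 0=1 G3=0(const) -> 1110
Step 3: G0=(1+0>=1)=1 G1=(1+0>=1)=1 G2=NOT G2=NOT 1=0 G3=0(const) -> 1100
Cycle of length 2 starting at step 1 -> no fixed point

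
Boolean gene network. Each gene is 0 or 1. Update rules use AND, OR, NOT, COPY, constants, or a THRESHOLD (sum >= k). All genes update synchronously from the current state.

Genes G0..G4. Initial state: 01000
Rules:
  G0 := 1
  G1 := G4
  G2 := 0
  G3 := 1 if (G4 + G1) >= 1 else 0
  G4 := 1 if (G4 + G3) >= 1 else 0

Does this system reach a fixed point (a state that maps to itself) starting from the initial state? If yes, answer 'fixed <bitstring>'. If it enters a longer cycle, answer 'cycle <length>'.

Step 0: 01000
Step 1: G0=1(const) G1=G4=0 G2=0(const) G3=(0+1>=1)=1 G4=(0+0>=1)=0 -> 10010
Step 2: G0=1(const) G1=G4=0 G2=0(const) G3=(0+0>=1)=0 G4=(0+1>=1)=1 -> 10001
Step 3: G0=1(const) G1=G4=1 G2=0(const) G3=(1+0>=1)=1 G4=(1+0>=1)=1 -> 11011
Step 4: G0=1(const) G1=G4=1 G2=0(const) G3=(1+1>=1)=1 G4=(1+1>=1)=1 -> 11011
Fixed point reached at step 3: 11011

Answer: fixed 11011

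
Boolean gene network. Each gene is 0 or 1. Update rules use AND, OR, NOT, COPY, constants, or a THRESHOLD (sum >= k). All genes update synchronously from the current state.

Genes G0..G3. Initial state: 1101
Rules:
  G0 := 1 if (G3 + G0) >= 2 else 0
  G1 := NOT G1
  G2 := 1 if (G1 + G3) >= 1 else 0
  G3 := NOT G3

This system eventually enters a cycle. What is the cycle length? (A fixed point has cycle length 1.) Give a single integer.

Step 0: 1101
Step 1: G0=(1+1>=2)=1 G1=NOT G1=NOT 1=0 G2=(1+1>=1)=1 G3=NOT G3=NOT 1=0 -> 1010
Step 2: G0=(0+1>=2)=0 G1=NOT G1=NOT 0=1 G2=(0+0>=1)=0 G3=NOT G3=NOT 0=1 -> 0101
Step 3: G0=(1+0>=2)=0 G1=NOT G1=NOT 1=0 G2=(1+1>=1)=1 G3=NOT G3=NOT 1=0 -> 0010
Step 4: G0=(0+0>=2)=0 G1=NOT G1=NOT 0=1 G2=(0+0>=1)=0 G3=NOT G3=NOT 0=1 -> 0101
State from step 4 equals state from step 2 -> cycle length 2

Answer: 2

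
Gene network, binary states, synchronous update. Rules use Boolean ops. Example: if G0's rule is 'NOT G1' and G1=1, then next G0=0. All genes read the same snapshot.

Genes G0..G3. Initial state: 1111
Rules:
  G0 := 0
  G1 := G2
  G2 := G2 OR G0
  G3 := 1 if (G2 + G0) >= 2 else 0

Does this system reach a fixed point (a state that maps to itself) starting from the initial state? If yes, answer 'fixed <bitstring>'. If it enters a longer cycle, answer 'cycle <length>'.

Step 0: 1111
Step 1: G0=0(const) G1=G2=1 G2=G2|G0=1|1=1 G3=(1+1>=2)=1 -> 0111
Step 2: G0=0(const) G1=G2=1 G2=G2|G0=1|0=1 G3=(1+0>=2)=0 -> 0110
Step 3: G0=0(const) G1=G2=1 G2=G2|G0=1|0=1 G3=(1+0>=2)=0 -> 0110
Fixed point reached at step 2: 0110

Answer: fixed 0110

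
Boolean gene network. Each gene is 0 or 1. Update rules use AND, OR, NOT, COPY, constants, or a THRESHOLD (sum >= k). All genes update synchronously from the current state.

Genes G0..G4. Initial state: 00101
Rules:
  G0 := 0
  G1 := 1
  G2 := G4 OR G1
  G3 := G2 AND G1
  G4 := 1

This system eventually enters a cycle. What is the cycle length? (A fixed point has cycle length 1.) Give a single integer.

Answer: 1

Derivation:
Step 0: 00101
Step 1: G0=0(const) G1=1(const) G2=G4|G1=1|0=1 G3=G2&G1=1&0=0 G4=1(const) -> 01101
Step 2: G0=0(const) G1=1(const) G2=G4|G1=1|1=1 G3=G2&G1=1&1=1 G4=1(const) -> 01111
Step 3: G0=0(const) G1=1(const) G2=G4|G1=1|1=1 G3=G2&G1=1&1=1 G4=1(const) -> 01111
State from step 3 equals state from step 2 -> cycle length 1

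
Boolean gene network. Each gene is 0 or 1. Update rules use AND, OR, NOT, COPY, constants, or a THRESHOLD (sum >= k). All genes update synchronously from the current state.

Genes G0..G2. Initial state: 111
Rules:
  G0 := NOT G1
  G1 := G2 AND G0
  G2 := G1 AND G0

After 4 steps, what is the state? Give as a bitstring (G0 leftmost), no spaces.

Step 1: G0=NOT G1=NOT 1=0 G1=G2&G0=1&1=1 G2=G1&G0=1&1=1 -> 011
Step 2: G0=NOT G1=NOT 1=0 G1=G2&G0=1&0=0 G2=G1&G0=1&0=0 -> 000
Step 3: G0=NOT G1=NOT 0=1 G1=G2&G0=0&0=0 G2=G1&G0=0&0=0 -> 100
Step 4: G0=NOT G1=NOT 0=1 G1=G2&G0=0&1=0 G2=G1&G0=0&1=0 -> 100

100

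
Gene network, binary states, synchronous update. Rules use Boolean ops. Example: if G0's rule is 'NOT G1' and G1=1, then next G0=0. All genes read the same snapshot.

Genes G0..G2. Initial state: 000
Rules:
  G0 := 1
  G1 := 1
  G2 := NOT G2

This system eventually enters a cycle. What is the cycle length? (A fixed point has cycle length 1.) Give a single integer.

Answer: 2

Derivation:
Step 0: 000
Step 1: G0=1(const) G1=1(const) G2=NOT G2=NOT 0=1 -> 111
Step 2: G0=1(const) G1=1(const) G2=NOT G2=NOT 1=0 -> 110
Step 3: G0=1(const) G1=1(const) G2=NOT G2=NOT 0=1 -> 111
State from step 3 equals state from step 1 -> cycle length 2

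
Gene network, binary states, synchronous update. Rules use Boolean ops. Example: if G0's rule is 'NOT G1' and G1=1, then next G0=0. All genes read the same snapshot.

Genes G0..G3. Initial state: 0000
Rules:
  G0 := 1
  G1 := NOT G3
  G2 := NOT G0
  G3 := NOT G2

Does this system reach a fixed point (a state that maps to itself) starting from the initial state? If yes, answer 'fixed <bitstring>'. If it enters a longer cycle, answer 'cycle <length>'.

Step 0: 0000
Step 1: G0=1(const) G1=NOT G3=NOT 0=1 G2=NOT G0=NOT 0=1 G3=NOT G2=NOT 0=1 -> 1111
Step 2: G0=1(const) G1=NOT G3=NOT 1=0 G2=NOT G0=NOT 1=0 G3=NOT G2=NOT 1=0 -> 1000
Step 3: G0=1(const) G1=NOT G3=NOT 0=1 G2=NOT G0=NOT 1=0 G3=NOT G2=NOT 0=1 -> 1101
Step 4: G0=1(const) G1=NOT G3=NOT 1=0 G2=NOT G0=NOT 1=0 G3=NOT G2=NOT 0=1 -> 1001
Step 5: G0=1(const) G1=NOT G3=NOT 1=0 G2=NOT G0=NOT 1=0 G3=NOT G2=NOT 0=1 -> 1001
Fixed point reached at step 4: 1001

Answer: fixed 1001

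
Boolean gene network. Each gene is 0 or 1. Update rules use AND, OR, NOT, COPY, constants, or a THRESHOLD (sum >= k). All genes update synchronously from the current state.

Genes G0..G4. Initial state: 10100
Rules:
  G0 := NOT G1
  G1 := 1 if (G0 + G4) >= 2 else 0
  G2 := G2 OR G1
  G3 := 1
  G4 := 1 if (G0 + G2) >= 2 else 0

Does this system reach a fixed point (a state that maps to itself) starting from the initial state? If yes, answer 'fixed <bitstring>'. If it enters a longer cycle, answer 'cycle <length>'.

Answer: cycle 5

Derivation:
Step 0: 10100
Step 1: G0=NOT G1=NOT 0=1 G1=(1+0>=2)=0 G2=G2|G1=1|0=1 G3=1(const) G4=(1+1>=2)=1 -> 10111
Step 2: G0=NOT G1=NOT 0=1 G1=(1+1>=2)=1 G2=G2|G1=1|0=1 G3=1(const) G4=(1+1>=2)=1 -> 11111
Step 3: G0=NOT G1=NOT 1=0 G1=(1+1>=2)=1 G2=G2|G1=1|1=1 G3=1(const) G4=(1+1>=2)=1 -> 01111
Step 4: G0=NOT G1=NOT 1=0 G1=(0+1>=2)=0 G2=G2|G1=1|1=1 G3=1(const) G4=(0+1>=2)=0 -> 00110
Step 5: G0=NOT G1=NOT 0=1 G1=(0+0>=2)=0 G2=G2|G1=1|0=1 G3=1(const) G4=(0+1>=2)=0 -> 10110
Step 6: G0=NOT G1=NOT 0=1 G1=(1+0>=2)=0 G2=G2|G1=1|0=1 G3=1(const) G4=(1+1>=2)=1 -> 10111
Cycle of length 5 starting at step 1 -> no fixed point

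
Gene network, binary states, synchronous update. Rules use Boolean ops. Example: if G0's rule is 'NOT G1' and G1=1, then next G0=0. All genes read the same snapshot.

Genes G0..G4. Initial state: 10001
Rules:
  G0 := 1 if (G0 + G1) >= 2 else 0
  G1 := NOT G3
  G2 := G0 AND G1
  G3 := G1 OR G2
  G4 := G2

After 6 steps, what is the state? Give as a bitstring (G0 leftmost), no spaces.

Step 1: G0=(1+0>=2)=0 G1=NOT G3=NOT 0=1 G2=G0&G1=1&0=0 G3=G1|G2=0|0=0 G4=G2=0 -> 01000
Step 2: G0=(0+1>=2)=0 G1=NOT G3=NOT 0=1 G2=G0&G1=0&1=0 G3=G1|G2=1|0=1 G4=G2=0 -> 01010
Step 3: G0=(0+1>=2)=0 G1=NOT G3=NOT 1=0 G2=G0&G1=0&1=0 G3=G1|G2=1|0=1 G4=G2=0 -> 00010
Step 4: G0=(0+0>=2)=0 G1=NOT G3=NOT 1=0 G2=G0&G1=0&0=0 G3=G1|G2=0|0=0 G4=G2=0 -> 00000
Step 5: G0=(0+0>=2)=0 G1=NOT G3=NOT 0=1 G2=G0&G1=0&0=0 G3=G1|G2=0|0=0 G4=G2=0 -> 01000
Step 6: G0=(0+1>=2)=0 G1=NOT G3=NOT 0=1 G2=G0&G1=0&1=0 G3=G1|G2=1|0=1 G4=G2=0 -> 01010

01010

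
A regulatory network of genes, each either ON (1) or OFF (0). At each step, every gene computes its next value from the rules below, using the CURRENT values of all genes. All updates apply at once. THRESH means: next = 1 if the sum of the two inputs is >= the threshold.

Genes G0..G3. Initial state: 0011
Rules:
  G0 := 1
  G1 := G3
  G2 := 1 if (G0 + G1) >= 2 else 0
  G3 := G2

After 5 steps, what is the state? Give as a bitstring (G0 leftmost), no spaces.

Step 1: G0=1(const) G1=G3=1 G2=(0+0>=2)=0 G3=G2=1 -> 1101
Step 2: G0=1(const) G1=G3=1 G2=(1+1>=2)=1 G3=G2=0 -> 1110
Step 3: G0=1(const) G1=G3=0 G2=(1+1>=2)=1 G3=G2=1 -> 1011
Step 4: G0=1(const) G1=G3=1 G2=(1+0>=2)=0 G3=G2=1 -> 1101
Step 5: G0=1(const) G1=G3=1 G2=(1+1>=2)=1 G3=G2=0 -> 1110

1110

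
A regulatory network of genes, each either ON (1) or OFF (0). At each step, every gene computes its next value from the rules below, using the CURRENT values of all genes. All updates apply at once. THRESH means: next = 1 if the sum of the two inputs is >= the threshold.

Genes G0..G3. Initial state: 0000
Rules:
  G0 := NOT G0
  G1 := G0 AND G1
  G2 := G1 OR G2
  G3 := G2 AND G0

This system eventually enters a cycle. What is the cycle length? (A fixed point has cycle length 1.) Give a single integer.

Answer: 2

Derivation:
Step 0: 0000
Step 1: G0=NOT G0=NOT 0=1 G1=G0&G1=0&0=0 G2=G1|G2=0|0=0 G3=G2&G0=0&0=0 -> 1000
Step 2: G0=NOT G0=NOT 1=0 G1=G0&G1=1&0=0 G2=G1|G2=0|0=0 G3=G2&G0=0&1=0 -> 0000
State from step 2 equals state from step 0 -> cycle length 2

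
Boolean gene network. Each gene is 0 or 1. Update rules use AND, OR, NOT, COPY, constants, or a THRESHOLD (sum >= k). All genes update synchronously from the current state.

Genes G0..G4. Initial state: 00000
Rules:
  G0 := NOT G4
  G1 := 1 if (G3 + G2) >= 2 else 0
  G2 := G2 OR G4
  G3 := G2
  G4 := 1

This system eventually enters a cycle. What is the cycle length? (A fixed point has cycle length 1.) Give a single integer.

Step 0: 00000
Step 1: G0=NOT G4=NOT 0=1 G1=(0+0>=2)=0 G2=G2|G4=0|0=0 G3=G2=0 G4=1(const) -> 10001
Step 2: G0=NOT G4=NOT 1=0 G1=(0+0>=2)=0 G2=G2|G4=0|1=1 G3=G2=0 G4=1(const) -> 00101
Step 3: G0=NOT G4=NOT 1=0 G1=(0+1>=2)=0 G2=G2|G4=1|1=1 G3=G2=1 G4=1(const) -> 00111
Step 4: G0=NOT G4=NOT 1=0 G1=(1+1>=2)=1 G2=G2|G4=1|1=1 G3=G2=1 G4=1(const) -> 01111
Step 5: G0=NOT G4=NOT 1=0 G1=(1+1>=2)=1 G2=G2|G4=1|1=1 G3=G2=1 G4=1(const) -> 01111
State from step 5 equals state from step 4 -> cycle length 1

Answer: 1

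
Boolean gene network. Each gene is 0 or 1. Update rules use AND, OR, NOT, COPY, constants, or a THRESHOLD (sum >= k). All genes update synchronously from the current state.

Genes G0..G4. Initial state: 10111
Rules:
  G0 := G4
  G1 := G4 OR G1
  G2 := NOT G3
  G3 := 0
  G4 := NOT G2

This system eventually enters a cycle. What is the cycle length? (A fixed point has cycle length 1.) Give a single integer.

Answer: 1

Derivation:
Step 0: 10111
Step 1: G0=G4=1 G1=G4|G1=1|0=1 G2=NOT G3=NOT 1=0 G3=0(const) G4=NOT G2=NOT 1=0 -> 11000
Step 2: G0=G4=0 G1=G4|G1=0|1=1 G2=NOT G3=NOT 0=1 G3=0(const) G4=NOT G2=NOT 0=1 -> 01101
Step 3: G0=G4=1 G1=G4|G1=1|1=1 G2=NOT G3=NOT 0=1 G3=0(const) G4=NOT G2=NOT 1=0 -> 11100
Step 4: G0=G4=0 G1=G4|G1=0|1=1 G2=NOT G3=NOT 0=1 G3=0(const) G4=NOT G2=NOT 1=0 -> 01100
Step 5: G0=G4=0 G1=G4|G1=0|1=1 G2=NOT G3=NOT 0=1 G3=0(const) G4=NOT G2=NOT 1=0 -> 01100
State from step 5 equals state from step 4 -> cycle length 1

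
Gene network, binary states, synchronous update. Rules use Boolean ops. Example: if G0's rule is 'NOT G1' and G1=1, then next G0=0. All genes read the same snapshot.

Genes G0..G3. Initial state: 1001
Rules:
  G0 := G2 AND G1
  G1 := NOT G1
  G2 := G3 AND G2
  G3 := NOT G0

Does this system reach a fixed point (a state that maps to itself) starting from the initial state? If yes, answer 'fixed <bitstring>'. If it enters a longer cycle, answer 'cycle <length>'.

Step 0: 1001
Step 1: G0=G2&G1=0&0=0 G1=NOT G1=NOT 0=1 G2=G3&G2=1&0=0 G3=NOT G0=NOT 1=0 -> 0100
Step 2: G0=G2&G1=0&1=0 G1=NOT G1=NOT 1=0 G2=G3&G2=0&0=0 G3=NOT G0=NOT 0=1 -> 0001
Step 3: G0=G2&G1=0&0=0 G1=NOT G1=NOT 0=1 G2=G3&G2=1&0=0 G3=NOT G0=NOT 0=1 -> 0101
Step 4: G0=G2&G1=0&1=0 G1=NOT G1=NOT 1=0 G2=G3&G2=1&0=0 G3=NOT G0=NOT 0=1 -> 0001
Cycle of length 2 starting at step 2 -> no fixed point

Answer: cycle 2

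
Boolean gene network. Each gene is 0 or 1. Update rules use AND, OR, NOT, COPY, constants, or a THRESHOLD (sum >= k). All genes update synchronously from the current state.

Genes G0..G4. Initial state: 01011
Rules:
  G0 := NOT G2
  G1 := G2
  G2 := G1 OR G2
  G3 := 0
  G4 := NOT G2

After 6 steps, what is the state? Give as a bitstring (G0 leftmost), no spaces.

Step 1: G0=NOT G2=NOT 0=1 G1=G2=0 G2=G1|G2=1|0=1 G3=0(const) G4=NOT G2=NOT 0=1 -> 10101
Step 2: G0=NOT G2=NOT 1=0 G1=G2=1 G2=G1|G2=0|1=1 G3=0(const) G4=NOT G2=NOT 1=0 -> 01100
Step 3: G0=NOT G2=NOT 1=0 G1=G2=1 G2=G1|G2=1|1=1 G3=0(const) G4=NOT G2=NOT 1=0 -> 01100
Step 4: G0=NOT G2=NOT 1=0 G1=G2=1 G2=G1|G2=1|1=1 G3=0(const) G4=NOT G2=NOT 1=0 -> 01100
Step 5: G0=NOT G2=NOT 1=0 G1=G2=1 G2=G1|G2=1|1=1 G3=0(const) G4=NOT G2=NOT 1=0 -> 01100
Step 6: G0=NOT G2=NOT 1=0 G1=G2=1 G2=G1|G2=1|1=1 G3=0(const) G4=NOT G2=NOT 1=0 -> 01100

01100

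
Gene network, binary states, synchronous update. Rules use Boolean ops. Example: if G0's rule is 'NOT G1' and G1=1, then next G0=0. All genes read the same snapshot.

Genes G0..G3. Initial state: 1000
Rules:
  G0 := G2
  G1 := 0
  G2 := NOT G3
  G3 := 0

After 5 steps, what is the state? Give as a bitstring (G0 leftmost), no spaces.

Step 1: G0=G2=0 G1=0(const) G2=NOT G3=NOT 0=1 G3=0(const) -> 0010
Step 2: G0=G2=1 G1=0(const) G2=NOT G3=NOT 0=1 G3=0(const) -> 1010
Step 3: G0=G2=1 G1=0(const) G2=NOT G3=NOT 0=1 G3=0(const) -> 1010
Step 4: G0=G2=1 G1=0(const) G2=NOT G3=NOT 0=1 G3=0(const) -> 1010
Step 5: G0=G2=1 G1=0(const) G2=NOT G3=NOT 0=1 G3=0(const) -> 1010

1010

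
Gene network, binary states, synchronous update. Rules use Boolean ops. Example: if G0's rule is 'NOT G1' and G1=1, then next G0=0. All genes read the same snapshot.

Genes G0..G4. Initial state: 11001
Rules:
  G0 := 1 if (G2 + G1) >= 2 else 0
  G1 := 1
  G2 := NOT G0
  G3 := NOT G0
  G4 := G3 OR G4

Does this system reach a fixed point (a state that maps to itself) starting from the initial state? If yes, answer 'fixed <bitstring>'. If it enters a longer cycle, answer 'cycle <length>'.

Answer: cycle 4

Derivation:
Step 0: 11001
Step 1: G0=(0+1>=2)=0 G1=1(const) G2=NOT G0=NOT 1=0 G3=NOT G0=NOT 1=0 G4=G3|G4=0|1=1 -> 01001
Step 2: G0=(0+1>=2)=0 G1=1(const) G2=NOT G0=NOT 0=1 G3=NOT G0=NOT 0=1 G4=G3|G4=0|1=1 -> 01111
Step 3: G0=(1+1>=2)=1 G1=1(const) G2=NOT G0=NOT 0=1 G3=NOT G0=NOT 0=1 G4=G3|G4=1|1=1 -> 11111
Step 4: G0=(1+1>=2)=1 G1=1(const) G2=NOT G0=NOT 1=0 G3=NOT G0=NOT 1=0 G4=G3|G4=1|1=1 -> 11001
Cycle of length 4 starting at step 0 -> no fixed point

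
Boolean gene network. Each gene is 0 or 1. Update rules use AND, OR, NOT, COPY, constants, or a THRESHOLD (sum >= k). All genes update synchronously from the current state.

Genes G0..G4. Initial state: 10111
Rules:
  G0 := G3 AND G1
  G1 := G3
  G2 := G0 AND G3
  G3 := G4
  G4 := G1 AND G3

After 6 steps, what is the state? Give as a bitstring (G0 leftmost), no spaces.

Step 1: G0=G3&G1=1&0=0 G1=G3=1 G2=G0&G3=1&1=1 G3=G4=1 G4=G1&G3=0&1=0 -> 01110
Step 2: G0=G3&G1=1&1=1 G1=G3=1 G2=G0&G3=0&1=0 G3=G4=0 G4=G1&G3=1&1=1 -> 11001
Step 3: G0=G3&G1=0&1=0 G1=G3=0 G2=G0&G3=1&0=0 G3=G4=1 G4=G1&G3=1&0=0 -> 00010
Step 4: G0=G3&G1=1&0=0 G1=G3=1 G2=G0&G3=0&1=0 G3=G4=0 G4=G1&G3=0&1=0 -> 01000
Step 5: G0=G3&G1=0&1=0 G1=G3=0 G2=G0&G3=0&0=0 G3=G4=0 G4=G1&G3=1&0=0 -> 00000
Step 6: G0=G3&G1=0&0=0 G1=G3=0 G2=G0&G3=0&0=0 G3=G4=0 G4=G1&G3=0&0=0 -> 00000

00000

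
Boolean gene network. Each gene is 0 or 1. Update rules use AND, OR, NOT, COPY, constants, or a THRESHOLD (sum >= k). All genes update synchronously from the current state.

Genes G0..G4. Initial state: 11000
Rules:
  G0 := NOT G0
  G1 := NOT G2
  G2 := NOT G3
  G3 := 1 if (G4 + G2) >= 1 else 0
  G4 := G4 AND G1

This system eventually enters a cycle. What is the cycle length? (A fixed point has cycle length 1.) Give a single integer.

Answer: 4

Derivation:
Step 0: 11000
Step 1: G0=NOT G0=NOT 1=0 G1=NOT G2=NOT 0=1 G2=NOT G3=NOT 0=1 G3=(0+0>=1)=0 G4=G4&G1=0&1=0 -> 01100
Step 2: G0=NOT G0=NOT 0=1 G1=NOT G2=NOT 1=0 G2=NOT G3=NOT 0=1 G3=(0+1>=1)=1 G4=G4&G1=0&1=0 -> 10110
Step 3: G0=NOT G0=NOT 1=0 G1=NOT G2=NOT 1=0 G2=NOT G3=NOT 1=0 G3=(0+1>=1)=1 G4=G4&G1=0&0=0 -> 00010
Step 4: G0=NOT G0=NOT 0=1 G1=NOT G2=NOT 0=1 G2=NOT G3=NOT 1=0 G3=(0+0>=1)=0 G4=G4&G1=0&0=0 -> 11000
State from step 4 equals state from step 0 -> cycle length 4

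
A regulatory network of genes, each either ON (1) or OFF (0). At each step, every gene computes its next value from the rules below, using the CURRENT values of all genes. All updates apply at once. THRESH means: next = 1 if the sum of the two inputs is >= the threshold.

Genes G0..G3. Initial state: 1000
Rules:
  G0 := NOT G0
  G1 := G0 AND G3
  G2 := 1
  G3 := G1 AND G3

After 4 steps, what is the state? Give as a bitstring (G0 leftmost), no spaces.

Step 1: G0=NOT G0=NOT 1=0 G1=G0&G3=1&0=0 G2=1(const) G3=G1&G3=0&0=0 -> 0010
Step 2: G0=NOT G0=NOT 0=1 G1=G0&G3=0&0=0 G2=1(const) G3=G1&G3=0&0=0 -> 1010
Step 3: G0=NOT G0=NOT 1=0 G1=G0&G3=1&0=0 G2=1(const) G3=G1&G3=0&0=0 -> 0010
Step 4: G0=NOT G0=NOT 0=1 G1=G0&G3=0&0=0 G2=1(const) G3=G1&G3=0&0=0 -> 1010

1010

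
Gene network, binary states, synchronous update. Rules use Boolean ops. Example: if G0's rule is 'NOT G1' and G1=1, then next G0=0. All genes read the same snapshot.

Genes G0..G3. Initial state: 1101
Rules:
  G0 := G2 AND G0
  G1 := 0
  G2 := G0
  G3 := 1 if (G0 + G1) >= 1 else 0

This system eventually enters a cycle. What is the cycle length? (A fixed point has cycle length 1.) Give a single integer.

Answer: 1

Derivation:
Step 0: 1101
Step 1: G0=G2&G0=0&1=0 G1=0(const) G2=G0=1 G3=(1+1>=1)=1 -> 0011
Step 2: G0=G2&G0=1&0=0 G1=0(const) G2=G0=0 G3=(0+0>=1)=0 -> 0000
Step 3: G0=G2&G0=0&0=0 G1=0(const) G2=G0=0 G3=(0+0>=1)=0 -> 0000
State from step 3 equals state from step 2 -> cycle length 1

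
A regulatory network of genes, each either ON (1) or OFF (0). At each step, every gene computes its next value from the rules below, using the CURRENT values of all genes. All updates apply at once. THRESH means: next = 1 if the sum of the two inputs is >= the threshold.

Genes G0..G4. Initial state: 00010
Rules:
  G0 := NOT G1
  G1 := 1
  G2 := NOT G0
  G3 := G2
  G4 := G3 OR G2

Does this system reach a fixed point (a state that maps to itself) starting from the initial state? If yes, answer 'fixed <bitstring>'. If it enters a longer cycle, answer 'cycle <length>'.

Answer: fixed 01111

Derivation:
Step 0: 00010
Step 1: G0=NOT G1=NOT 0=1 G1=1(const) G2=NOT G0=NOT 0=1 G3=G2=0 G4=G3|G2=1|0=1 -> 11101
Step 2: G0=NOT G1=NOT 1=0 G1=1(const) G2=NOT G0=NOT 1=0 G3=G2=1 G4=G3|G2=0|1=1 -> 01011
Step 3: G0=NOT G1=NOT 1=0 G1=1(const) G2=NOT G0=NOT 0=1 G3=G2=0 G4=G3|G2=1|0=1 -> 01101
Step 4: G0=NOT G1=NOT 1=0 G1=1(const) G2=NOT G0=NOT 0=1 G3=G2=1 G4=G3|G2=0|1=1 -> 01111
Step 5: G0=NOT G1=NOT 1=0 G1=1(const) G2=NOT G0=NOT 0=1 G3=G2=1 G4=G3|G2=1|1=1 -> 01111
Fixed point reached at step 4: 01111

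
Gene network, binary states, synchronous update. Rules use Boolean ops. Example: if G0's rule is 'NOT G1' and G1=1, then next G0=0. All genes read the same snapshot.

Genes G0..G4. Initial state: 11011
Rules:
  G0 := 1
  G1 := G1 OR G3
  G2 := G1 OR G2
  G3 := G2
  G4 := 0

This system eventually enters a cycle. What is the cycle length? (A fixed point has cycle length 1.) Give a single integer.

Step 0: 11011
Step 1: G0=1(const) G1=G1|G3=1|1=1 G2=G1|G2=1|0=1 G3=G2=0 G4=0(const) -> 11100
Step 2: G0=1(const) G1=G1|G3=1|0=1 G2=G1|G2=1|1=1 G3=G2=1 G4=0(const) -> 11110
Step 3: G0=1(const) G1=G1|G3=1|1=1 G2=G1|G2=1|1=1 G3=G2=1 G4=0(const) -> 11110
State from step 3 equals state from step 2 -> cycle length 1

Answer: 1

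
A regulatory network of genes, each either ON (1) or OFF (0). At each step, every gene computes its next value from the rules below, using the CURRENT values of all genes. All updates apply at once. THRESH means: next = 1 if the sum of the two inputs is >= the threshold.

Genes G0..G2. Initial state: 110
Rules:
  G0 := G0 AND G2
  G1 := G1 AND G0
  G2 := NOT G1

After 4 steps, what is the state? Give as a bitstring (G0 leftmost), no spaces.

Step 1: G0=G0&G2=1&0=0 G1=G1&G0=1&1=1 G2=NOT G1=NOT 1=0 -> 010
Step 2: G0=G0&G2=0&0=0 G1=G1&G0=1&0=0 G2=NOT G1=NOT 1=0 -> 000
Step 3: G0=G0&G2=0&0=0 G1=G1&G0=0&0=0 G2=NOT G1=NOT 0=1 -> 001
Step 4: G0=G0&G2=0&1=0 G1=G1&G0=0&0=0 G2=NOT G1=NOT 0=1 -> 001

001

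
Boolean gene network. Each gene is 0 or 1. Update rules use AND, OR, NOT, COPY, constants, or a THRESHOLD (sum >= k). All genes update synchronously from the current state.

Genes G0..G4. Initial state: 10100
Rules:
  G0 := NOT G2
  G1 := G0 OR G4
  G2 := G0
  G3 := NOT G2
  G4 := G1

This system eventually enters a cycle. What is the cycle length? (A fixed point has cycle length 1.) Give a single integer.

Answer: 4

Derivation:
Step 0: 10100
Step 1: G0=NOT G2=NOT 1=0 G1=G0|G4=1|0=1 G2=G0=1 G3=NOT G2=NOT 1=0 G4=G1=0 -> 01100
Step 2: G0=NOT G2=NOT 1=0 G1=G0|G4=0|0=0 G2=G0=0 G3=NOT G2=NOT 1=0 G4=G1=1 -> 00001
Step 3: G0=NOT G2=NOT 0=1 G1=G0|G4=0|1=1 G2=G0=0 G3=NOT G2=NOT 0=1 G4=G1=0 -> 11010
Step 4: G0=NOT G2=NOT 0=1 G1=G0|G4=1|0=1 G2=G0=1 G3=NOT G2=NOT 0=1 G4=G1=1 -> 11111
Step 5: G0=NOT G2=NOT 1=0 G1=G0|G4=1|1=1 G2=G0=1 G3=NOT G2=NOT 1=0 G4=G1=1 -> 01101
Step 6: G0=NOT G2=NOT 1=0 G1=G0|G4=0|1=1 G2=G0=0 G3=NOT G2=NOT 1=0 G4=G1=1 -> 01001
Step 7: G0=NOT G2=NOT 0=1 G1=G0|G4=0|1=1 G2=G0=0 G3=NOT G2=NOT 0=1 G4=G1=1 -> 11011
Step 8: G0=NOT G2=NOT 0=1 G1=G0|G4=1|1=1 G2=G0=1 G3=NOT G2=NOT 0=1 G4=G1=1 -> 11111
State from step 8 equals state from step 4 -> cycle length 4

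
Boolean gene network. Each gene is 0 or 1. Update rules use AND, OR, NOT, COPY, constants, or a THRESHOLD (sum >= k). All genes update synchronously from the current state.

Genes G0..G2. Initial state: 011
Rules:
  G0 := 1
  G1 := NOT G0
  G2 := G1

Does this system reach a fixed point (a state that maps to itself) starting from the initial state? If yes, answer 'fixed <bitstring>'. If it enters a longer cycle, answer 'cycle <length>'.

Answer: fixed 100

Derivation:
Step 0: 011
Step 1: G0=1(const) G1=NOT G0=NOT 0=1 G2=G1=1 -> 111
Step 2: G0=1(const) G1=NOT G0=NOT 1=0 G2=G1=1 -> 101
Step 3: G0=1(const) G1=NOT G0=NOT 1=0 G2=G1=0 -> 100
Step 4: G0=1(const) G1=NOT G0=NOT 1=0 G2=G1=0 -> 100
Fixed point reached at step 3: 100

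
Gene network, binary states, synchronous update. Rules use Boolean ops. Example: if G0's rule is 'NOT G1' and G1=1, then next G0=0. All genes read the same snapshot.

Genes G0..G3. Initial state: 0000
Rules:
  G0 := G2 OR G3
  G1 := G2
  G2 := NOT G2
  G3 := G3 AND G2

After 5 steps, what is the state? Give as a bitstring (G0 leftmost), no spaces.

Step 1: G0=G2|G3=0|0=0 G1=G2=0 G2=NOT G2=NOT 0=1 G3=G3&G2=0&0=0 -> 0010
Step 2: G0=G2|G3=1|0=1 G1=G2=1 G2=NOT G2=NOT 1=0 G3=G3&G2=0&1=0 -> 1100
Step 3: G0=G2|G3=0|0=0 G1=G2=0 G2=NOT G2=NOT 0=1 G3=G3&G2=0&0=0 -> 0010
Step 4: G0=G2|G3=1|0=1 G1=G2=1 G2=NOT G2=NOT 1=0 G3=G3&G2=0&1=0 -> 1100
Step 5: G0=G2|G3=0|0=0 G1=G2=0 G2=NOT G2=NOT 0=1 G3=G3&G2=0&0=0 -> 0010

0010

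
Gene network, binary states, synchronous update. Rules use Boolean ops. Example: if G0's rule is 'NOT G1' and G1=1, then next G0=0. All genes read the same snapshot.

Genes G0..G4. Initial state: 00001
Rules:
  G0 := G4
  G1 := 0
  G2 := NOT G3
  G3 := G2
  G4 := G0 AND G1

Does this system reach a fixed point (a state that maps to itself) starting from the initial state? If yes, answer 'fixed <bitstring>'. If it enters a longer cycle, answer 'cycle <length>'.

Answer: cycle 4

Derivation:
Step 0: 00001
Step 1: G0=G4=1 G1=0(const) G2=NOT G3=NOT 0=1 G3=G2=0 G4=G0&G1=0&0=0 -> 10100
Step 2: G0=G4=0 G1=0(const) G2=NOT G3=NOT 0=1 G3=G2=1 G4=G0&G1=1&0=0 -> 00110
Step 3: G0=G4=0 G1=0(const) G2=NOT G3=NOT 1=0 G3=G2=1 G4=G0&G1=0&0=0 -> 00010
Step 4: G0=G4=0 G1=0(const) G2=NOT G3=NOT 1=0 G3=G2=0 G4=G0&G1=0&0=0 -> 00000
Step 5: G0=G4=0 G1=0(const) G2=NOT G3=NOT 0=1 G3=G2=0 G4=G0&G1=0&0=0 -> 00100
Step 6: G0=G4=0 G1=0(const) G2=NOT G3=NOT 0=1 G3=G2=1 G4=G0&G1=0&0=0 -> 00110
Cycle of length 4 starting at step 2 -> no fixed point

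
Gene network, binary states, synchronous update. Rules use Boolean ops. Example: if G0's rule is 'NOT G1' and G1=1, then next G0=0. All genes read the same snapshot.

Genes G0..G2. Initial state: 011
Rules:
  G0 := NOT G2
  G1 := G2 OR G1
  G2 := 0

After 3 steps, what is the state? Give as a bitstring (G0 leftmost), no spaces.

Step 1: G0=NOT G2=NOT 1=0 G1=G2|G1=1|1=1 G2=0(const) -> 010
Step 2: G0=NOT G2=NOT 0=1 G1=G2|G1=0|1=1 G2=0(const) -> 110
Step 3: G0=NOT G2=NOT 0=1 G1=G2|G1=0|1=1 G2=0(const) -> 110

110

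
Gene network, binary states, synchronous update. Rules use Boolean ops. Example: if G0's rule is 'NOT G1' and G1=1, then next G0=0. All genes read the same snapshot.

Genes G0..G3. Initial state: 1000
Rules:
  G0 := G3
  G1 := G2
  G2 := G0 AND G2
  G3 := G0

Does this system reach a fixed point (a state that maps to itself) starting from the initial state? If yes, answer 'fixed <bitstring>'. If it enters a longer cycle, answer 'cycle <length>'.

Step 0: 1000
Step 1: G0=G3=0 G1=G2=0 G2=G0&G2=1&0=0 G3=G0=1 -> 0001
Step 2: G0=G3=1 G1=G2=0 G2=G0&G2=0&0=0 G3=G0=0 -> 1000
Cycle of length 2 starting at step 0 -> no fixed point

Answer: cycle 2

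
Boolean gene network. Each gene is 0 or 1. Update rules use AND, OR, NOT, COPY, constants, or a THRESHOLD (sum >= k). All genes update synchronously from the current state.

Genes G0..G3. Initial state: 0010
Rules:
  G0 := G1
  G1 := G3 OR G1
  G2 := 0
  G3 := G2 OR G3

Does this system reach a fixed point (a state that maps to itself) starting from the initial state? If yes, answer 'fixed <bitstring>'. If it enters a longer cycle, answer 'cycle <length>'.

Answer: fixed 1101

Derivation:
Step 0: 0010
Step 1: G0=G1=0 G1=G3|G1=0|0=0 G2=0(const) G3=G2|G3=1|0=1 -> 0001
Step 2: G0=G1=0 G1=G3|G1=1|0=1 G2=0(const) G3=G2|G3=0|1=1 -> 0101
Step 3: G0=G1=1 G1=G3|G1=1|1=1 G2=0(const) G3=G2|G3=0|1=1 -> 1101
Step 4: G0=G1=1 G1=G3|G1=1|1=1 G2=0(const) G3=G2|G3=0|1=1 -> 1101
Fixed point reached at step 3: 1101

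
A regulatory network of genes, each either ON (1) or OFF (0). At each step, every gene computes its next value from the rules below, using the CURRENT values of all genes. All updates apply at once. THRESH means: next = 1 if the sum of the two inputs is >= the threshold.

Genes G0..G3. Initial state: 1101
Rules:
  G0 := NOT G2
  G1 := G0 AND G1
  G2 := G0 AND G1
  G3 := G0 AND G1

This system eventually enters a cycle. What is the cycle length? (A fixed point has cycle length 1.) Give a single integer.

Answer: 1

Derivation:
Step 0: 1101
Step 1: G0=NOT G2=NOT 0=1 G1=G0&G1=1&1=1 G2=G0&G1=1&1=1 G3=G0&G1=1&1=1 -> 1111
Step 2: G0=NOT G2=NOT 1=0 G1=G0&G1=1&1=1 G2=G0&G1=1&1=1 G3=G0&G1=1&1=1 -> 0111
Step 3: G0=NOT G2=NOT 1=0 G1=G0&G1=0&1=0 G2=G0&G1=0&1=0 G3=G0&G1=0&1=0 -> 0000
Step 4: G0=NOT G2=NOT 0=1 G1=G0&G1=0&0=0 G2=G0&G1=0&0=0 G3=G0&G1=0&0=0 -> 1000
Step 5: G0=NOT G2=NOT 0=1 G1=G0&G1=1&0=0 G2=G0&G1=1&0=0 G3=G0&G1=1&0=0 -> 1000
State from step 5 equals state from step 4 -> cycle length 1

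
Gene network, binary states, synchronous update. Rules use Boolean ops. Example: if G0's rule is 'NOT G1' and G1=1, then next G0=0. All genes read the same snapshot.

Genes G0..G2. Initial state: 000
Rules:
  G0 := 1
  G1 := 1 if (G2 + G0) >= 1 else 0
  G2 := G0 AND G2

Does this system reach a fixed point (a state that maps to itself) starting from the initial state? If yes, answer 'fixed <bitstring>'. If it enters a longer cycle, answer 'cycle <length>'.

Step 0: 000
Step 1: G0=1(const) G1=(0+0>=1)=0 G2=G0&G2=0&0=0 -> 100
Step 2: G0=1(const) G1=(0+1>=1)=1 G2=G0&G2=1&0=0 -> 110
Step 3: G0=1(const) G1=(0+1>=1)=1 G2=G0&G2=1&0=0 -> 110
Fixed point reached at step 2: 110

Answer: fixed 110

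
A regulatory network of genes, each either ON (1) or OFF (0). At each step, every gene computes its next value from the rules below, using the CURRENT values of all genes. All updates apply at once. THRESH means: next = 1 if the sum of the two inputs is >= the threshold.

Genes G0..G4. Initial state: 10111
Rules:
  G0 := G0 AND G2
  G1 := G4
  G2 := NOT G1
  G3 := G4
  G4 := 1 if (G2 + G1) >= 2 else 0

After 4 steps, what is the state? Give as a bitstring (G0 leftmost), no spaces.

Step 1: G0=G0&G2=1&1=1 G1=G4=1 G2=NOT G1=NOT 0=1 G3=G4=1 G4=(1+0>=2)=0 -> 11110
Step 2: G0=G0&G2=1&1=1 G1=G4=0 G2=NOT G1=NOT 1=0 G3=G4=0 G4=(1+1>=2)=1 -> 10001
Step 3: G0=G0&G2=1&0=0 G1=G4=1 G2=NOT G1=NOT 0=1 G3=G4=1 G4=(0+0>=2)=0 -> 01110
Step 4: G0=G0&G2=0&1=0 G1=G4=0 G2=NOT G1=NOT 1=0 G3=G4=0 G4=(1+1>=2)=1 -> 00001

00001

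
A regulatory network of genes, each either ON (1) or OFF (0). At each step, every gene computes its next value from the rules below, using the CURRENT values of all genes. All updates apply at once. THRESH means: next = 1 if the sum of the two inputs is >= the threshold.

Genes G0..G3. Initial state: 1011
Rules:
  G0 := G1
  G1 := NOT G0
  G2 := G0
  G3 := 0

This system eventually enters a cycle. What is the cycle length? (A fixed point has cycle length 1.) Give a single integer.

Step 0: 1011
Step 1: G0=G1=0 G1=NOT G0=NOT 1=0 G2=G0=1 G3=0(const) -> 0010
Step 2: G0=G1=0 G1=NOT G0=NOT 0=1 G2=G0=0 G3=0(const) -> 0100
Step 3: G0=G1=1 G1=NOT G0=NOT 0=1 G2=G0=0 G3=0(const) -> 1100
Step 4: G0=G1=1 G1=NOT G0=NOT 1=0 G2=G0=1 G3=0(const) -> 1010
Step 5: G0=G1=0 G1=NOT G0=NOT 1=0 G2=G0=1 G3=0(const) -> 0010
State from step 5 equals state from step 1 -> cycle length 4

Answer: 4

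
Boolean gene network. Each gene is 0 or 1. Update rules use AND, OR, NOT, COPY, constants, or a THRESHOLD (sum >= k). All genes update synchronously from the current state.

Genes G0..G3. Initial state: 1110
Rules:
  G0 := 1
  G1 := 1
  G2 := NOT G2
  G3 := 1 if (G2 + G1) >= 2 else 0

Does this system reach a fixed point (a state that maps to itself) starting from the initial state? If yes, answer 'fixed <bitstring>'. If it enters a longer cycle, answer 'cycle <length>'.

Answer: cycle 2

Derivation:
Step 0: 1110
Step 1: G0=1(const) G1=1(const) G2=NOT G2=NOT 1=0 G3=(1+1>=2)=1 -> 1101
Step 2: G0=1(const) G1=1(const) G2=NOT G2=NOT 0=1 G3=(0+1>=2)=0 -> 1110
Cycle of length 2 starting at step 0 -> no fixed point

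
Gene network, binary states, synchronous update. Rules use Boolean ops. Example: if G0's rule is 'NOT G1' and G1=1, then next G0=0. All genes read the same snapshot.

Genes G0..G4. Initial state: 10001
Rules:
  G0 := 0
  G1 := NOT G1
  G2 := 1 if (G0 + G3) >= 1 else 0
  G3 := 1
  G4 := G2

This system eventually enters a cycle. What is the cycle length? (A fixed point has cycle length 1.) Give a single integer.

Step 0: 10001
Step 1: G0=0(const) G1=NOT G1=NOT 0=1 G2=(1+0>=1)=1 G3=1(const) G4=G2=0 -> 01110
Step 2: G0=0(const) G1=NOT G1=NOT 1=0 G2=(0+1>=1)=1 G3=1(const) G4=G2=1 -> 00111
Step 3: G0=0(const) G1=NOT G1=NOT 0=1 G2=(0+1>=1)=1 G3=1(const) G4=G2=1 -> 01111
Step 4: G0=0(const) G1=NOT G1=NOT 1=0 G2=(0+1>=1)=1 G3=1(const) G4=G2=1 -> 00111
State from step 4 equals state from step 2 -> cycle length 2

Answer: 2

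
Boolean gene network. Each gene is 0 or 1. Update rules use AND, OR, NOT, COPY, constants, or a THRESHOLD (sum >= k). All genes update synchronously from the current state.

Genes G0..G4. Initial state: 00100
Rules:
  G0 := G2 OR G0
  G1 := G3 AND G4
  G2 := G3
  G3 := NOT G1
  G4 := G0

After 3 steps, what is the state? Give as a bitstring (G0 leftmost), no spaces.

Step 1: G0=G2|G0=1|0=1 G1=G3&G4=0&0=0 G2=G3=0 G3=NOT G1=NOT 0=1 G4=G0=0 -> 10010
Step 2: G0=G2|G0=0|1=1 G1=G3&G4=1&0=0 G2=G3=1 G3=NOT G1=NOT 0=1 G4=G0=1 -> 10111
Step 3: G0=G2|G0=1|1=1 G1=G3&G4=1&1=1 G2=G3=1 G3=NOT G1=NOT 0=1 G4=G0=1 -> 11111

11111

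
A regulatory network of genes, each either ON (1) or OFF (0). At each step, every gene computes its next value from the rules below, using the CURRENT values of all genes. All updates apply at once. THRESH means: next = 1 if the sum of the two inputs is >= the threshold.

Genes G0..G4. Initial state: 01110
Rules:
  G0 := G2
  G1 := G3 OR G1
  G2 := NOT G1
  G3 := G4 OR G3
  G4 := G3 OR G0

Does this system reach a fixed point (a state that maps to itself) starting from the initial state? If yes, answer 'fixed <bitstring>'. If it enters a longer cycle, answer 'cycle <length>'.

Answer: fixed 01011

Derivation:
Step 0: 01110
Step 1: G0=G2=1 G1=G3|G1=1|1=1 G2=NOT G1=NOT 1=0 G3=G4|G3=0|1=1 G4=G3|G0=1|0=1 -> 11011
Step 2: G0=G2=0 G1=G3|G1=1|1=1 G2=NOT G1=NOT 1=0 G3=G4|G3=1|1=1 G4=G3|G0=1|1=1 -> 01011
Step 3: G0=G2=0 G1=G3|G1=1|1=1 G2=NOT G1=NOT 1=0 G3=G4|G3=1|1=1 G4=G3|G0=1|0=1 -> 01011
Fixed point reached at step 2: 01011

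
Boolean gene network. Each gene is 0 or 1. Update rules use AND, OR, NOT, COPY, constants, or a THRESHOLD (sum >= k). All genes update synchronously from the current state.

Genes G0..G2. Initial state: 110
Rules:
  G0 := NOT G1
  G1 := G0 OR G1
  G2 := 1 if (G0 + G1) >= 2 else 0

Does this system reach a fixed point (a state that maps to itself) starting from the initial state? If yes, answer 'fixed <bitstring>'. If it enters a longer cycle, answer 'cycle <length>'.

Answer: fixed 010

Derivation:
Step 0: 110
Step 1: G0=NOT G1=NOT 1=0 G1=G0|G1=1|1=1 G2=(1+1>=2)=1 -> 011
Step 2: G0=NOT G1=NOT 1=0 G1=G0|G1=0|1=1 G2=(0+1>=2)=0 -> 010
Step 3: G0=NOT G1=NOT 1=0 G1=G0|G1=0|1=1 G2=(0+1>=2)=0 -> 010
Fixed point reached at step 2: 010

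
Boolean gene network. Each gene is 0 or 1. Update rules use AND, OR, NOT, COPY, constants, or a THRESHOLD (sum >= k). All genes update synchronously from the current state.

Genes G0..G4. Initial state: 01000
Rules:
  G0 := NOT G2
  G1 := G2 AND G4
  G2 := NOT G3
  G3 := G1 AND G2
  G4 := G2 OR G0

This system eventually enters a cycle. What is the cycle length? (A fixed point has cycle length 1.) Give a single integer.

Answer: 5

Derivation:
Step 0: 01000
Step 1: G0=NOT G2=NOT 0=1 G1=G2&G4=0&0=0 G2=NOT G3=NOT 0=1 G3=G1&G2=1&0=0 G4=G2|G0=0|0=0 -> 10100
Step 2: G0=NOT G2=NOT 1=0 G1=G2&G4=1&0=0 G2=NOT G3=NOT 0=1 G3=G1&G2=0&1=0 G4=G2|G0=1|1=1 -> 00101
Step 3: G0=NOT G2=NOT 1=0 G1=G2&G4=1&1=1 G2=NOT G3=NOT 0=1 G3=G1&G2=0&1=0 G4=G2|G0=1|0=1 -> 01101
Step 4: G0=NOT G2=NOT 1=0 G1=G2&G4=1&1=1 G2=NOT G3=NOT 0=1 G3=G1&G2=1&1=1 G4=G2|G0=1|0=1 -> 01111
Step 5: G0=NOT G2=NOT 1=0 G1=G2&G4=1&1=1 G2=NOT G3=NOT 1=0 G3=G1&G2=1&1=1 G4=G2|G0=1|0=1 -> 01011
Step 6: G0=NOT G2=NOT 0=1 G1=G2&G4=0&1=0 G2=NOT G3=NOT 1=0 G3=G1&G2=1&0=0 G4=G2|G0=0|0=0 -> 10000
Step 7: G0=NOT G2=NOT 0=1 G1=G2&G4=0&0=0 G2=NOT G3=NOT 0=1 G3=G1&G2=0&0=0 G4=G2|G0=0|1=1 -> 10101
Step 8: G0=NOT G2=NOT 1=0 G1=G2&G4=1&1=1 G2=NOT G3=NOT 0=1 G3=G1&G2=0&1=0 G4=G2|G0=1|1=1 -> 01101
State from step 8 equals state from step 3 -> cycle length 5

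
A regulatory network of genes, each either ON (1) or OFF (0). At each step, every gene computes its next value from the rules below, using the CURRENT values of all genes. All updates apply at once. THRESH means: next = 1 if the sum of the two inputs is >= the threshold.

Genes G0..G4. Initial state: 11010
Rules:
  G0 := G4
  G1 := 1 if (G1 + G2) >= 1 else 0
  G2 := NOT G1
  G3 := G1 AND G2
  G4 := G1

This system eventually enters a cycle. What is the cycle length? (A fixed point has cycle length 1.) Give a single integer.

Step 0: 11010
Step 1: G0=G4=0 G1=(1+0>=1)=1 G2=NOT G1=NOT 1=0 G3=G1&G2=1&0=0 G4=G1=1 -> 01001
Step 2: G0=G4=1 G1=(1+0>=1)=1 G2=NOT G1=NOT 1=0 G3=G1&G2=1&0=0 G4=G1=1 -> 11001
Step 3: G0=G4=1 G1=(1+0>=1)=1 G2=NOT G1=NOT 1=0 G3=G1&G2=1&0=0 G4=G1=1 -> 11001
State from step 3 equals state from step 2 -> cycle length 1

Answer: 1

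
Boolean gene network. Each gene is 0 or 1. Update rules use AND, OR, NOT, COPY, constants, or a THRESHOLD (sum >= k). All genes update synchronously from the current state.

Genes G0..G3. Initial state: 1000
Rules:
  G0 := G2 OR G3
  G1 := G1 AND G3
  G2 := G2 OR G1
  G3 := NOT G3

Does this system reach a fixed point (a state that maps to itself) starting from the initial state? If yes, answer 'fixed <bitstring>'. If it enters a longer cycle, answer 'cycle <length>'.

Step 0: 1000
Step 1: G0=G2|G3=0|0=0 G1=G1&G3=0&0=0 G2=G2|G1=0|0=0 G3=NOT G3=NOT 0=1 -> 0001
Step 2: G0=G2|G3=0|1=1 G1=G1&G3=0&1=0 G2=G2|G1=0|0=0 G3=NOT G3=NOT 1=0 -> 1000
Cycle of length 2 starting at step 0 -> no fixed point

Answer: cycle 2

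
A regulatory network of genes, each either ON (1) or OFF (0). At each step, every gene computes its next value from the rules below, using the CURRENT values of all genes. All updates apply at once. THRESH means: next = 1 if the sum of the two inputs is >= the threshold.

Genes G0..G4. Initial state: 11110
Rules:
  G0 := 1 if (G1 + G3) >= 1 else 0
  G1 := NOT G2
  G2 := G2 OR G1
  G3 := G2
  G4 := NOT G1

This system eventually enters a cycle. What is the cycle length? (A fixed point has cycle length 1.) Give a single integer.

Answer: 1

Derivation:
Step 0: 11110
Step 1: G0=(1+1>=1)=1 G1=NOT G2=NOT 1=0 G2=G2|G1=1|1=1 G3=G2=1 G4=NOT G1=NOT 1=0 -> 10110
Step 2: G0=(0+1>=1)=1 G1=NOT G2=NOT 1=0 G2=G2|G1=1|0=1 G3=G2=1 G4=NOT G1=NOT 0=1 -> 10111
Step 3: G0=(0+1>=1)=1 G1=NOT G2=NOT 1=0 G2=G2|G1=1|0=1 G3=G2=1 G4=NOT G1=NOT 0=1 -> 10111
State from step 3 equals state from step 2 -> cycle length 1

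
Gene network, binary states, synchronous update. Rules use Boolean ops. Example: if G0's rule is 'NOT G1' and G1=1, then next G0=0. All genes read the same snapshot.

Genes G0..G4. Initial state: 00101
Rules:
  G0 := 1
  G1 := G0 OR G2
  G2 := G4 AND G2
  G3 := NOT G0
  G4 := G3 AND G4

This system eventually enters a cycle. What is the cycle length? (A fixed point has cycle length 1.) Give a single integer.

Answer: 1

Derivation:
Step 0: 00101
Step 1: G0=1(const) G1=G0|G2=0|1=1 G2=G4&G2=1&1=1 G3=NOT G0=NOT 0=1 G4=G3&G4=0&1=0 -> 11110
Step 2: G0=1(const) G1=G0|G2=1|1=1 G2=G4&G2=0&1=0 G3=NOT G0=NOT 1=0 G4=G3&G4=1&0=0 -> 11000
Step 3: G0=1(const) G1=G0|G2=1|0=1 G2=G4&G2=0&0=0 G3=NOT G0=NOT 1=0 G4=G3&G4=0&0=0 -> 11000
State from step 3 equals state from step 2 -> cycle length 1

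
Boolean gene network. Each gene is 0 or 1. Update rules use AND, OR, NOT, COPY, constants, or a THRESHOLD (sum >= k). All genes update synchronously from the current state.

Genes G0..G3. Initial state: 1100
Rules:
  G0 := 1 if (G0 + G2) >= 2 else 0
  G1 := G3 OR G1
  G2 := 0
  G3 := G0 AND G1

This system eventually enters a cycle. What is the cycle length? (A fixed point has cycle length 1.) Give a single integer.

Step 0: 1100
Step 1: G0=(1+0>=2)=0 G1=G3|G1=0|1=1 G2=0(const) G3=G0&G1=1&1=1 -> 0101
Step 2: G0=(0+0>=2)=0 G1=G3|G1=1|1=1 G2=0(const) G3=G0&G1=0&1=0 -> 0100
Step 3: G0=(0+0>=2)=0 G1=G3|G1=0|1=1 G2=0(const) G3=G0&G1=0&1=0 -> 0100
State from step 3 equals state from step 2 -> cycle length 1

Answer: 1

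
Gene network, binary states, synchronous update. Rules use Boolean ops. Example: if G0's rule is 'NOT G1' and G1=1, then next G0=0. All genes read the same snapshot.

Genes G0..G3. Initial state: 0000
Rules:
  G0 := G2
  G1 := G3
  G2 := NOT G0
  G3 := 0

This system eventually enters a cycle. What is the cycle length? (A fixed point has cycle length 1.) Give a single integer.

Answer: 4

Derivation:
Step 0: 0000
Step 1: G0=G2=0 G1=G3=0 G2=NOT G0=NOT 0=1 G3=0(const) -> 0010
Step 2: G0=G2=1 G1=G3=0 G2=NOT G0=NOT 0=1 G3=0(const) -> 1010
Step 3: G0=G2=1 G1=G3=0 G2=NOT G0=NOT 1=0 G3=0(const) -> 1000
Step 4: G0=G2=0 G1=G3=0 G2=NOT G0=NOT 1=0 G3=0(const) -> 0000
State from step 4 equals state from step 0 -> cycle length 4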